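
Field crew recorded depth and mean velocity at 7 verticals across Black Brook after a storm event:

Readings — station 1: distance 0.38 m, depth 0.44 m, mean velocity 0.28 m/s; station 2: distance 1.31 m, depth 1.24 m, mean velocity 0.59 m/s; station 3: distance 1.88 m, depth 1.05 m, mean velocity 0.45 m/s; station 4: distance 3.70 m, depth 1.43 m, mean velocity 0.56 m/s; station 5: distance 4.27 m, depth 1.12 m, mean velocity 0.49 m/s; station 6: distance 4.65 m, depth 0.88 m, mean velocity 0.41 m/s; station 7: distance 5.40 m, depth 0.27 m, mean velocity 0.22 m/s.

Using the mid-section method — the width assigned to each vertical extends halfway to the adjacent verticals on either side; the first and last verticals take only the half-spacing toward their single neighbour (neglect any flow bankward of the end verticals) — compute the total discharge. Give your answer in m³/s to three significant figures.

w_1 = (1.31 − 0.38)/2 = 0.465 m; q_1 = 0.28 × 0.44 × 0.465 = 0.05729 m³/s
w_2 = (1.88 − 0.38)/2 = 0.75 m; q_2 = 0.59 × 1.24 × 0.75 = 0.5487 m³/s
w_3 = (3.70 − 1.31)/2 = 1.195 m; q_3 = 0.45 × 1.05 × 1.195 = 0.5646 m³/s
w_4 = (4.27 − 1.88)/2 = 1.195 m; q_4 = 0.56 × 1.43 × 1.195 = 0.9570 m³/s
w_5 = (4.65 − 3.70)/2 = 0.475 m; q_5 = 0.49 × 1.12 × 0.475 = 0.2607 m³/s
w_6 = (5.40 − 4.27)/2 = 0.565 m; q_6 = 0.41 × 0.88 × 0.565 = 0.2039 m³/s
w_7 = (5.40 − 4.65)/2 = 0.375 m; q_7 = 0.22 × 0.27 × 0.375 = 0.02228 m³/s
Q = Σ qᵢ = 2.614 m³/s

2.61 m³/s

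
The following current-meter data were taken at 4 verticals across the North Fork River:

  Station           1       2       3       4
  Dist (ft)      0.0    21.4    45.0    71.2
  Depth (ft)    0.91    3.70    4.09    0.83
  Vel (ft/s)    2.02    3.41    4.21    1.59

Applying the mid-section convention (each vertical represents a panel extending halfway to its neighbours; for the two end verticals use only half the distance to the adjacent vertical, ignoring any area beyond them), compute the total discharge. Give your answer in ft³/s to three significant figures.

750 ft³/s

w_1 = (21.4 − 0.0)/2 = 10.7 ft; q_1 = 2.02 × 0.91 × 10.7 = 19.67 ft³/s
w_2 = (45.0 − 0.0)/2 = 22.5 ft; q_2 = 3.41 × 3.70 × 22.5 = 283.9 ft³/s
w_3 = (71.2 − 21.4)/2 = 24.9 ft; q_3 = 4.21 × 4.09 × 24.9 = 428.8 ft³/s
w_4 = (71.2 − 45.0)/2 = 13.1 ft; q_4 = 1.59 × 0.83 × 13.1 = 17.29 ft³/s
Q = Σ qᵢ = 749.6 ft³/s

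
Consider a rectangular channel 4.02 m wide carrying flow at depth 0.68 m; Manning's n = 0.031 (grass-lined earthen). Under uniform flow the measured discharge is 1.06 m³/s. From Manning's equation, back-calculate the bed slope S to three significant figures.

A = b·y = 4.02 × 0.68 = 2.734 m²
P = b + 2y = 4.02 + 2×0.68 = 5.380 m
R = A/P = 2.734/5.380 = 0.5081 m
S = (Q·n / (1·A·R^(2/3)))² = (1.06×0.031 / (1×2.734×0.6367))² = 0.0003564

0.000356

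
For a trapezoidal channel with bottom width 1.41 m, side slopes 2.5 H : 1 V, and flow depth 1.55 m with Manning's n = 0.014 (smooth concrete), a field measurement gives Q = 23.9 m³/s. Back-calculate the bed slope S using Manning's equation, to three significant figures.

A = (b + z·y)·y = (1.41 + 2.5×1.55)×1.55 = 8.192 m²
P = b + 2y√(1+z²) = 1.41 + 2×1.55×√(1+2.5²) = 9.757 m
R = A/P = 8.192/9.757 = 0.8396 m
S = (Q·n / (1·A·R^(2/3)))² = (23.9×0.014 / (1×8.192×0.8900))² = 0.002106

0.00211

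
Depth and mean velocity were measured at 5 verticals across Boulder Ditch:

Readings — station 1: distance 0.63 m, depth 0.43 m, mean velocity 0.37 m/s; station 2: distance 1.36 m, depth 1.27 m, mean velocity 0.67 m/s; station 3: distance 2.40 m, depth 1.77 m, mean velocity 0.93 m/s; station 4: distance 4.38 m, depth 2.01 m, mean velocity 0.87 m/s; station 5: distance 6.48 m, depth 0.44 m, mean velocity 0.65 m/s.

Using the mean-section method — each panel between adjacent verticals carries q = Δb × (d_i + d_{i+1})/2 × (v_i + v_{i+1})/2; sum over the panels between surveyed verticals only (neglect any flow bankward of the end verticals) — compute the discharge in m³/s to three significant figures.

6.91 m³/s

Panel 1-2: Δb = 0.73 m, d̄ = (0.43+1.27)/2 = 0.85, v̄ = (0.37+0.67)/2 = 0.52 → q = 0.73×0.85×0.52 = 0.3227 m³/s
Panel 2-3: Δb = 1.04 m, d̄ = (1.27+1.77)/2 = 1.52, v̄ = (0.67+0.93)/2 = 0.8 → q = 1.04×1.52×0.8 = 1.265 m³/s
Panel 3-4: Δb = 1.98 m, d̄ = (1.77+2.01)/2 = 1.89, v̄ = (0.93+0.87)/2 = 0.9 → q = 1.98×1.89×0.9 = 3.368 m³/s
Panel 4-5: Δb = 2.1 m, d̄ = (2.01+0.44)/2 = 1.225, v̄ = (0.87+0.65)/2 = 0.76 → q = 2.1×1.225×0.76 = 1.955 m³/s
Q = Σ q = 6.910 m³/s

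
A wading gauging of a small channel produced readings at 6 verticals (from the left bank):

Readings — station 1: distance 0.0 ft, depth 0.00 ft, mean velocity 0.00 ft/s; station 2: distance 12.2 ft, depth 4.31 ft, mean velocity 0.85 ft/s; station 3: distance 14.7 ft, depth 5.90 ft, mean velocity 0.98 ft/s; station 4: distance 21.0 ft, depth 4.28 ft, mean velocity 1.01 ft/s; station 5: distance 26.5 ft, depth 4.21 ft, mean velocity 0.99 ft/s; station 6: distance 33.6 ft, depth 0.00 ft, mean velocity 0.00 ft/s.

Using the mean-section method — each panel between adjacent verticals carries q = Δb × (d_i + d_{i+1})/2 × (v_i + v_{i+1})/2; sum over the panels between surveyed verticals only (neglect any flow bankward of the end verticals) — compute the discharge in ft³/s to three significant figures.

Panel 1-2: Δb = 12.2 ft, d̄ = (0.00+4.31)/2 = 2.155, v̄ = (0.00+0.85)/2 = 0.425 → q = 12.2×2.155×0.425 = 11.17 ft³/s
Panel 2-3: Δb = 2.5 ft, d̄ = (4.31+5.90)/2 = 5.105, v̄ = (0.85+0.98)/2 = 0.915 → q = 2.5×5.105×0.915 = 11.68 ft³/s
Panel 3-4: Δb = 6.3 ft, d̄ = (5.90+4.28)/2 = 5.09, v̄ = (0.98+1.01)/2 = 0.995 → q = 6.3×5.09×0.995 = 31.91 ft³/s
Panel 4-5: Δb = 5.5 ft, d̄ = (4.28+4.21)/2 = 4.245, v̄ = (1.01+0.99)/2 = 1 → q = 5.5×4.245×1 = 23.35 ft³/s
Panel 5-6: Δb = 7.1 ft, d̄ = (4.21+0.00)/2 = 2.105, v̄ = (0.99+0.00)/2 = 0.495 → q = 7.1×2.105×0.495 = 7.398 ft³/s
Q = Σ q = 85.50 ft³/s

85.5 ft³/s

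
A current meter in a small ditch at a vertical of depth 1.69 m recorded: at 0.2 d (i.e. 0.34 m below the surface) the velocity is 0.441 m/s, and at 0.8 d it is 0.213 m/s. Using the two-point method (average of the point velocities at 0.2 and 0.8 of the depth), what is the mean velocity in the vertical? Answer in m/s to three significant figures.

0.327 m/s

v̄ = (0.441 + 0.213) / 2 = 0.3270 m/s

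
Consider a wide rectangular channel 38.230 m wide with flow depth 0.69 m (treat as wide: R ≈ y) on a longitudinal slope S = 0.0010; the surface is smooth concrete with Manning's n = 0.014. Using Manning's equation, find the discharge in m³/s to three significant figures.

A = b·y = 38.230 × 0.69 = 26.38 m²
Wide channel: R ≈ y = 0.69 m
Q = (1/n)·A·R^(2/3)·S^(1/2) = (1/0.014) × 26.38 × 0.6900^(2/3) × 0.0010^(1/2) = 46.53 m³/s

46.5 m³/s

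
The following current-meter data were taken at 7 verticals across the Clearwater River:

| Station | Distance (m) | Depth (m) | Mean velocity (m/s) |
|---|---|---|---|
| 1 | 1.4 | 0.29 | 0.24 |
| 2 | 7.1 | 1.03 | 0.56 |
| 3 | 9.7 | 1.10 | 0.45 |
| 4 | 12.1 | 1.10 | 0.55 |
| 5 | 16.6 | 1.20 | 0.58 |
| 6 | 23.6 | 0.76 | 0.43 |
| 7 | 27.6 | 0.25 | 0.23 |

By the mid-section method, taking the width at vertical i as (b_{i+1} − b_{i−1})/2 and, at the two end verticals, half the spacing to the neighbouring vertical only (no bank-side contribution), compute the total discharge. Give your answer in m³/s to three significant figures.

w_1 = (7.1 − 1.4)/2 = 2.85 m; q_1 = 0.24 × 0.29 × 2.85 = 0.1984 m³/s
w_2 = (9.7 − 1.4)/2 = 4.15 m; q_2 = 0.56 × 1.03 × 4.15 = 2.394 m³/s
w_3 = (12.1 − 7.1)/2 = 2.5 m; q_3 = 0.45 × 1.10 × 2.5 = 1.238 m³/s
w_4 = (16.6 − 9.7)/2 = 3.45 m; q_4 = 0.55 × 1.10 × 3.45 = 2.087 m³/s
w_5 = (23.6 − 12.1)/2 = 5.75 m; q_5 = 0.58 × 1.20 × 5.75 = 4.002 m³/s
w_6 = (27.6 − 16.6)/2 = 5.5 m; q_6 = 0.43 × 0.76 × 5.5 = 1.797 m³/s
w_7 = (27.6 − 23.6)/2 = 2 m; q_7 = 0.23 × 0.25 × 2 = 0.1150 m³/s
Q = Σ qᵢ = 11.83 m³/s

11.8 m³/s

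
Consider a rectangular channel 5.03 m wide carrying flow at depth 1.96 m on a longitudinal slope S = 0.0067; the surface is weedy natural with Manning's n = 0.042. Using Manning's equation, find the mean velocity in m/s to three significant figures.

A = b·y = 5.03 × 1.96 = 9.859 m²
P = b + 2y = 5.03 + 2×1.96 = 8.950 m
R = A/P = 9.859/8.950 = 1.102 m
Q = (1/n)·A·R^(2/3)·S^(1/2) = (1/0.042) × 9.859 × 1.102^(2/3) × 0.0067^(1/2) = 20.49 m³/s
V = Q/A = 20.49/9.859 = 2.079 m/s

2.08 m/s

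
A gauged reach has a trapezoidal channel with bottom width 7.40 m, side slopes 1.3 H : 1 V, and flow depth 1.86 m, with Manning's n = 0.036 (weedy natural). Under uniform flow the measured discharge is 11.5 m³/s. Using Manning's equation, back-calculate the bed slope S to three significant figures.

0.000344

A = (b + z·y)·y = (7.40 + 1.3×1.86)×1.86 = 18.26 m²
P = b + 2y√(1+z²) = 7.40 + 2×1.86×√(1+1.3²) = 13.50 m
R = A/P = 18.26/13.50 = 1.353 m
S = (Q·n / (1·A·R^(2/3)))² = (11.5×0.036 / (1×18.26×1.223))² = 0.0003436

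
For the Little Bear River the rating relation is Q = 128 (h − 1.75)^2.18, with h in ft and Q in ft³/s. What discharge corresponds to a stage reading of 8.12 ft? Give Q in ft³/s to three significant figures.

7250 ft³/s

Q = 128 × (8.12 − 1.75)^2.18 = 128 × 6.37^2.18 = 7248 ft³/s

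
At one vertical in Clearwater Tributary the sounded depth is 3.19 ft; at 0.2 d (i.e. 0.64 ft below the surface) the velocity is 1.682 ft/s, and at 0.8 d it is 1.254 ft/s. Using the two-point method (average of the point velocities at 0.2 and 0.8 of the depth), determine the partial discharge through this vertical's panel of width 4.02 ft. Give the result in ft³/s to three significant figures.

18.8 ft³/s

v̄ = (1.682 + 1.254) / 2 = 1.468 ft/s
q = v̄ × d × w = 1.468 × 3.19 × 4.02 = 18.83 ft³/s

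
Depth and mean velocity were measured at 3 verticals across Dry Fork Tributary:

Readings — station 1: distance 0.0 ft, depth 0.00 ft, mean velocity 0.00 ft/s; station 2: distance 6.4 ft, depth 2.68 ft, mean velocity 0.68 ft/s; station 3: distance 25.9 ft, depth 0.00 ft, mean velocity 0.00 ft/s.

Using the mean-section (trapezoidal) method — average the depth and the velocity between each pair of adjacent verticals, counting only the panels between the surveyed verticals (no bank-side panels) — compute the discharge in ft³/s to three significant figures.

11.8 ft³/s

Panel 1-2: Δb = 6.4 ft, d̄ = (0.00+2.68)/2 = 1.34, v̄ = (0.00+0.68)/2 = 0.34 → q = 6.4×1.34×0.34 = 2.916 ft³/s
Panel 2-3: Δb = 19.5 ft, d̄ = (2.68+0.00)/2 = 1.34, v̄ = (0.68+0.00)/2 = 0.34 → q = 19.5×1.34×0.34 = 8.884 ft³/s
Q = Σ q = 11.80 ft³/s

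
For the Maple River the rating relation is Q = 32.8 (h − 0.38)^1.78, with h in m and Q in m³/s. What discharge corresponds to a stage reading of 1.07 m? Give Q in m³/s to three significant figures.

16.9 m³/s

Q = 32.8 × (1.07 − 0.38)^1.78 = 32.8 × 0.69^1.78 = 16.94 m³/s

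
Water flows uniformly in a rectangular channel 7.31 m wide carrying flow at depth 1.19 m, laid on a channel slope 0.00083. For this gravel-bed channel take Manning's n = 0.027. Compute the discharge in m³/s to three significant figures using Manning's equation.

8.64 m³/s

A = b·y = 7.31 × 1.19 = 8.699 m²
P = b + 2y = 7.31 + 2×1.19 = 9.690 m
R = A/P = 8.699/9.690 = 0.8977 m
Q = (1/n)·A·R^(2/3)·S^(1/2) = (1/0.027) × 8.699 × 0.8977^(2/3) × 0.00083^(1/2) = 8.638 m³/s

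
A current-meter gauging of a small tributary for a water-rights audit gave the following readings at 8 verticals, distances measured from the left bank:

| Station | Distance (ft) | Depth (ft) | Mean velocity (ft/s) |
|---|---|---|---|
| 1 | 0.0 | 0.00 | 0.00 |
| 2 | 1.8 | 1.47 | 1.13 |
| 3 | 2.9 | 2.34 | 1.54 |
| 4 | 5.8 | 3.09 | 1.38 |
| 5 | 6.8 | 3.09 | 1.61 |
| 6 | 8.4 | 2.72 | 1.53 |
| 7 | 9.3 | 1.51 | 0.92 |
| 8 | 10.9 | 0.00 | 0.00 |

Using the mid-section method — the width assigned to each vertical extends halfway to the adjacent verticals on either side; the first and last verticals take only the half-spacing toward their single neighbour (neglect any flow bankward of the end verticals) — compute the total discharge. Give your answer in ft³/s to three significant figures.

w_2 = (2.9 − 0.0)/2 = 1.45 ft; q_2 = 1.13 × 1.47 × 1.45 = 2.409 ft³/s
w_3 = (5.8 − 1.8)/2 = 2 ft; q_3 = 1.54 × 2.34 × 2 = 7.207 ft³/s
w_4 = (6.8 − 2.9)/2 = 1.95 ft; q_4 = 1.38 × 3.09 × 1.95 = 8.315 ft³/s
w_5 = (8.4 − 5.8)/2 = 1.3 ft; q_5 = 1.61 × 3.09 × 1.3 = 6.467 ft³/s
w_6 = (9.3 − 6.8)/2 = 1.25 ft; q_6 = 1.53 × 2.72 × 1.25 = 5.202 ft³/s
w_7 = (10.9 − 8.4)/2 = 1.25 ft; q_7 = 0.92 × 1.51 × 1.25 = 1.737 ft³/s
Stations 1, 8 contribute zero (depth or velocity is 0).
Q = Σ qᵢ = 31.34 ft³/s

31.3 ft³/s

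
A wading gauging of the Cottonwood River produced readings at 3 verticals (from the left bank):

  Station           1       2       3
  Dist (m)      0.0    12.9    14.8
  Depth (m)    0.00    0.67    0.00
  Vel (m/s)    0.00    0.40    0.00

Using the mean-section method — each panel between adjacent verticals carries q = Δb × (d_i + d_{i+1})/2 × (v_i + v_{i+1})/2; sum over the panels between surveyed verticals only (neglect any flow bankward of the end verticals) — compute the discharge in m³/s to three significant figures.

Panel 1-2: Δb = 12.9 m, d̄ = (0.00+0.67)/2 = 0.335, v̄ = (0.00+0.40)/2 = 0.2 → q = 12.9×0.335×0.2 = 0.8643 m³/s
Panel 2-3: Δb = 1.9 m, d̄ = (0.67+0.00)/2 = 0.335, v̄ = (0.40+0.00)/2 = 0.2 → q = 1.9×0.335×0.2 = 0.1273 m³/s
Q = Σ q = 0.9916 m³/s

0.992 m³/s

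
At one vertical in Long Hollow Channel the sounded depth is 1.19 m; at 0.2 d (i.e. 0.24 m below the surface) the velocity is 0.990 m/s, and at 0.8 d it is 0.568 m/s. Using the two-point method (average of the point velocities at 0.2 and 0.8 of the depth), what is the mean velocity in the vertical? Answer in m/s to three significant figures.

v̄ = (0.990 + 0.568) / 2 = 0.7790 m/s

0.779 m/s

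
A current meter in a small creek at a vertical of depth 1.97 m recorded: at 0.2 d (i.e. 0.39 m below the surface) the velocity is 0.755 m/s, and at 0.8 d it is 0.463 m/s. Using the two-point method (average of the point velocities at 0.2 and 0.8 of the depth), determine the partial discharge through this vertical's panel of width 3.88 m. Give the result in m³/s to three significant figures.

v̄ = (0.755 + 0.463) / 2 = 0.6090 m/s
q = v̄ × d × w = 0.6090 × 1.97 × 3.88 = 4.655 m³/s

4.65 m³/s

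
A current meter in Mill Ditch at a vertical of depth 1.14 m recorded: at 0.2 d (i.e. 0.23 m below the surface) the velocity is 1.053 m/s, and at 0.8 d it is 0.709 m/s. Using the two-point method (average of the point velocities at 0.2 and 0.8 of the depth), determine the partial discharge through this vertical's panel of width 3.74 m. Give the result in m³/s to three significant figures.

3.76 m³/s

v̄ = (1.053 + 0.709) / 2 = 0.8810 m/s
q = v̄ × d × w = 0.8810 × 1.14 × 3.74 = 3.756 m³/s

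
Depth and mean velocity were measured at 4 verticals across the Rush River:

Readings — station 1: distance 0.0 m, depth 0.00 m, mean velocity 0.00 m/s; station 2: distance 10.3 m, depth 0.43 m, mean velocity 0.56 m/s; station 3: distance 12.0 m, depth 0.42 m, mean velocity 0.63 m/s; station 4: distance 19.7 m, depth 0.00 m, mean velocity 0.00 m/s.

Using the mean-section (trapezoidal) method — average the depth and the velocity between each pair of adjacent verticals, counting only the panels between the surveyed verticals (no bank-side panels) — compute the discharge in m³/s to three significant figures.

1.56 m³/s

Panel 1-2: Δb = 10.3 m, d̄ = (0.00+0.43)/2 = 0.215, v̄ = (0.00+0.56)/2 = 0.28 → q = 10.3×0.215×0.28 = 0.6201 m³/s
Panel 2-3: Δb = 1.7 m, d̄ = (0.43+0.42)/2 = 0.425, v̄ = (0.56+0.63)/2 = 0.595 → q = 1.7×0.425×0.595 = 0.4299 m³/s
Panel 3-4: Δb = 7.7 m, d̄ = (0.42+0.00)/2 = 0.21, v̄ = (0.63+0.00)/2 = 0.315 → q = 7.7×0.21×0.315 = 0.5094 m³/s
Q = Σ q = 1.559 m³/s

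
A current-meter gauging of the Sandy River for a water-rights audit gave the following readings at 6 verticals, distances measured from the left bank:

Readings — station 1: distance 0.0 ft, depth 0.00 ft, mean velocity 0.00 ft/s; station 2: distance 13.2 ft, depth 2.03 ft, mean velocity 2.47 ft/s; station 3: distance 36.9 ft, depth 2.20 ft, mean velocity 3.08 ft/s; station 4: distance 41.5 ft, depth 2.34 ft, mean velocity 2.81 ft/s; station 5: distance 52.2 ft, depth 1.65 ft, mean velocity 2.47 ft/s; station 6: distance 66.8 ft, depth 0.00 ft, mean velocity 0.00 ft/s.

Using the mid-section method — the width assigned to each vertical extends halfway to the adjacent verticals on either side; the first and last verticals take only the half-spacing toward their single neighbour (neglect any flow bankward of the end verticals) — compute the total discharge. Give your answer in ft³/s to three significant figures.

290 ft³/s

w_2 = (36.9 − 0.0)/2 = 18.45 ft; q_2 = 2.47 × 2.03 × 18.45 = 92.51 ft³/s
w_3 = (41.5 − 13.2)/2 = 14.15 ft; q_3 = 3.08 × 2.20 × 14.15 = 95.88 ft³/s
w_4 = (52.2 − 36.9)/2 = 7.65 ft; q_4 = 2.81 × 2.34 × 7.65 = 50.30 ft³/s
w_5 = (66.8 − 41.5)/2 = 12.65 ft; q_5 = 2.47 × 1.65 × 12.65 = 51.56 ft³/s
Stations 1, 6 contribute zero (depth or velocity is 0).
Q = Σ qᵢ = 290.2 ft³/s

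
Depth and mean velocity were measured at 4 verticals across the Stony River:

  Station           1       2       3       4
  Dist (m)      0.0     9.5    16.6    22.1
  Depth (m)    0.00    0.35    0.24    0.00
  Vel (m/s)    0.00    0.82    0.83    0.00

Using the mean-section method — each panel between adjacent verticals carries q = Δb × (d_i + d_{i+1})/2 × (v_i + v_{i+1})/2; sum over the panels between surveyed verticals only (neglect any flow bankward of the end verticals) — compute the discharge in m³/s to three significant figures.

Panel 1-2: Δb = 9.5 m, d̄ = (0.00+0.35)/2 = 0.175, v̄ = (0.00+0.82)/2 = 0.41 → q = 9.5×0.175×0.41 = 0.6816 m³/s
Panel 2-3: Δb = 7.1 m, d̄ = (0.35+0.24)/2 = 0.295, v̄ = (0.82+0.83)/2 = 0.825 → q = 7.1×0.295×0.825 = 1.728 m³/s
Panel 3-4: Δb = 5.5 m, d̄ = (0.24+0.00)/2 = 0.12, v̄ = (0.83+0.00)/2 = 0.415 → q = 5.5×0.12×0.415 = 0.2739 m³/s
Q = Σ q = 2.683 m³/s

2.68 m³/s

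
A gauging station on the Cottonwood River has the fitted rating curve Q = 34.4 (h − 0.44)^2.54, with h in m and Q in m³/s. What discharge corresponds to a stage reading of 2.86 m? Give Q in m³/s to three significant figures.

325 m³/s

Q = 34.4 × (2.86 − 0.44)^2.54 = 34.4 × 2.42^2.54 = 324.7 m³/s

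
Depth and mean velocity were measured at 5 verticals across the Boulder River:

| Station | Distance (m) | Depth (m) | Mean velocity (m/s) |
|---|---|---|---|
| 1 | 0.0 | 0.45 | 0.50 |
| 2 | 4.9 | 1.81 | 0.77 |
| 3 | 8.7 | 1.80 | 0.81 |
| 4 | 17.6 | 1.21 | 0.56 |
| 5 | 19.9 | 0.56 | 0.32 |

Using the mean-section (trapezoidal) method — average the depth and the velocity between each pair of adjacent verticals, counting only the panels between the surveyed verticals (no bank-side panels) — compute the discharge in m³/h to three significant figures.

68400 m³/h

Panel 1-2: Δb = 4.9 m, d̄ = (0.45+1.81)/2 = 1.13, v̄ = (0.50+0.77)/2 = 0.635 → q = 4.9×1.13×0.635 = 3.516 m³/s
Panel 2-3: Δb = 3.8 m, d̄ = (1.81+1.80)/2 = 1.805, v̄ = (0.77+0.81)/2 = 0.79 → q = 3.8×1.805×0.79 = 5.419 m³/s
Panel 3-4: Δb = 8.9 m, d̄ = (1.80+1.21)/2 = 1.505, v̄ = (0.81+0.56)/2 = 0.685 → q = 8.9×1.505×0.685 = 9.175 m³/s
Panel 4-5: Δb = 2.3 m, d̄ = (1.21+0.56)/2 = 0.885, v̄ = (0.56+0.32)/2 = 0.44 → q = 2.3×0.885×0.44 = 0.8956 m³/s
Q = Σ q = 19.01 m³/s
= 19.01 × 3600 = 68420 m³/h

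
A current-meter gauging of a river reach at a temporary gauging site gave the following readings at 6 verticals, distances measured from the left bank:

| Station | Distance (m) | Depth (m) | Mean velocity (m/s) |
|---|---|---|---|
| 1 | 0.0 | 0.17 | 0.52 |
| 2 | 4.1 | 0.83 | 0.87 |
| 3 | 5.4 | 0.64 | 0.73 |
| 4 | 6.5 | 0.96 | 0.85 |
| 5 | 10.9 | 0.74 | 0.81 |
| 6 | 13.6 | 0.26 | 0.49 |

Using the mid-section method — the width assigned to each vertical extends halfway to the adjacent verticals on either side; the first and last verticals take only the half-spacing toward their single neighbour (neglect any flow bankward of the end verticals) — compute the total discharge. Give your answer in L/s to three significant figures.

w_1 = (4.1 − 0.0)/2 = 2.05 m; q_1 = 0.52 × 0.17 × 2.05 = 0.1812 m³/s
w_2 = (5.4 − 0.0)/2 = 2.7 m; q_2 = 0.87 × 0.83 × 2.7 = 1.950 m³/s
w_3 = (6.5 − 4.1)/2 = 1.2 m; q_3 = 0.73 × 0.64 × 1.2 = 0.5606 m³/s
w_4 = (10.9 − 5.4)/2 = 2.75 m; q_4 = 0.85 × 0.96 × 2.75 = 2.244 m³/s
w_5 = (13.6 − 6.5)/2 = 3.55 m; q_5 = 0.81 × 0.74 × 3.55 = 2.128 m³/s
w_6 = (13.6 − 10.9)/2 = 1.35 m; q_6 = 0.49 × 0.26 × 1.35 = 0.1720 m³/s
Q = Σ qᵢ = 7.235 m³/s
= 7.235 × 1000 = 7235 L/s

7240 L/s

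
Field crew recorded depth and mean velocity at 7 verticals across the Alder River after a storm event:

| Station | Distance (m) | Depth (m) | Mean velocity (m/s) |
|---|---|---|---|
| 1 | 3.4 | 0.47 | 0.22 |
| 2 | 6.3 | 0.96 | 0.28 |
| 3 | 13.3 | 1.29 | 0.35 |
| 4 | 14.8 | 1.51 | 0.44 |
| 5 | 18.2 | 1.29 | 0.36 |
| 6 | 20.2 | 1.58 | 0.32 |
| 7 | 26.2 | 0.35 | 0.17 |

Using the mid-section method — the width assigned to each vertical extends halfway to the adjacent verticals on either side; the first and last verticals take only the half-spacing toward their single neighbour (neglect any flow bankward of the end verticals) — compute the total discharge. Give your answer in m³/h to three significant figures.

30500 m³/h

w_1 = (6.3 − 3.4)/2 = 1.45 m; q_1 = 0.22 × 0.47 × 1.45 = 0.1499 m³/s
w_2 = (13.3 − 3.4)/2 = 4.95 m; q_2 = 0.28 × 0.96 × 4.95 = 1.331 m³/s
w_3 = (14.8 − 6.3)/2 = 4.25 m; q_3 = 0.35 × 1.29 × 4.25 = 1.919 m³/s
w_4 = (18.2 − 13.3)/2 = 2.45 m; q_4 = 0.44 × 1.51 × 2.45 = 1.628 m³/s
w_5 = (20.2 − 14.8)/2 = 2.7 m; q_5 = 0.36 × 1.29 × 2.7 = 1.254 m³/s
w_6 = (26.2 − 18.2)/2 = 4 m; q_6 = 0.32 × 1.58 × 4 = 2.022 m³/s
w_7 = (26.2 − 20.2)/2 = 3 m; q_7 = 0.17 × 0.35 × 3 = 0.1785 m³/s
Q = Σ qᵢ = 8.482 m³/s
= 8.482 × 3600 = 30530 m³/h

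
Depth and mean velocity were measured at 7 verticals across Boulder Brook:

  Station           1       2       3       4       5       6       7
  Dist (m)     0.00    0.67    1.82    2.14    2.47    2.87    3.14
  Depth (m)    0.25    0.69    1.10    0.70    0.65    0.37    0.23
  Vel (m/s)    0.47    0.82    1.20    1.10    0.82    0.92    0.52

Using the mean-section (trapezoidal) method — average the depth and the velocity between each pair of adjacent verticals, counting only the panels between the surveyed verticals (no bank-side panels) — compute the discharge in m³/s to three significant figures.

Panel 1-2: Δb = 0.67 m, d̄ = (0.25+0.69)/2 = 0.47, v̄ = (0.47+0.82)/2 = 0.645 → q = 0.67×0.47×0.645 = 0.2031 m³/s
Panel 2-3: Δb = 1.15 m, d̄ = (0.69+1.10)/2 = 0.895, v̄ = (0.82+1.20)/2 = 1.01 → q = 1.15×0.895×1.01 = 1.040 m³/s
Panel 3-4: Δb = 0.32 m, d̄ = (1.10+0.70)/2 = 0.9, v̄ = (1.20+1.10)/2 = 1.15 → q = 0.32×0.9×1.15 = 0.3312 m³/s
Panel 4-5: Δb = 0.33 m, d̄ = (0.70+0.65)/2 = 0.675, v̄ = (1.10+0.82)/2 = 0.96 → q = 0.33×0.675×0.96 = 0.2138 m³/s
Panel 5-6: Δb = 0.4 m, d̄ = (0.65+0.37)/2 = 0.51, v̄ = (0.82+0.92)/2 = 0.87 → q = 0.4×0.51×0.87 = 0.1775 m³/s
Panel 6-7: Δb = 0.27 m, d̄ = (0.37+0.23)/2 = 0.3, v̄ = (0.92+0.52)/2 = 0.72 → q = 0.27×0.3×0.72 = 0.05832 m³/s
Q = Σ q = 2.023 m³/s

2.02 m³/s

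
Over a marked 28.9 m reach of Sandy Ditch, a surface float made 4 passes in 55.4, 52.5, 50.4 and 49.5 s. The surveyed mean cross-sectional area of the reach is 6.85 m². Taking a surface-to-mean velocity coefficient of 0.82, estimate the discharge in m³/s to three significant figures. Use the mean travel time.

t̄ = (55.4 + 52.5 + 50.4 + 49.5) / 4 = 51.95 s
v_surface = L / t̄ = 28.9 / 51.95 = 0.5563 m/s
v_mean = 0.82 × 0.5563 = 0.4562 m/s
Q = A × v_mean = 6.85 × 0.4562 = 3.125 m³/s

3.12 m³/s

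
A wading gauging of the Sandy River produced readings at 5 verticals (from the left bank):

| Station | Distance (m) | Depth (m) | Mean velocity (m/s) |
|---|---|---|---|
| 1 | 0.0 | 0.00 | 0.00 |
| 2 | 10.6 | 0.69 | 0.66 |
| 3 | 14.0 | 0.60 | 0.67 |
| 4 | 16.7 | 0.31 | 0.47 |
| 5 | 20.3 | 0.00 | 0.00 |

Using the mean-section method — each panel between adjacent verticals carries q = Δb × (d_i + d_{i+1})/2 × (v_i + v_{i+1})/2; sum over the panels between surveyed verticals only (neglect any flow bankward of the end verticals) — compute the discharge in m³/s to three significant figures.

3.50 m³/s

Panel 1-2: Δb = 10.6 m, d̄ = (0.00+0.69)/2 = 0.345, v̄ = (0.00+0.66)/2 = 0.33 → q = 10.6×0.345×0.33 = 1.207 m³/s
Panel 2-3: Δb = 3.4 m, d̄ = (0.69+0.60)/2 = 0.645, v̄ = (0.66+0.67)/2 = 0.665 → q = 3.4×0.645×0.665 = 1.458 m³/s
Panel 3-4: Δb = 2.7 m, d̄ = (0.60+0.31)/2 = 0.455, v̄ = (0.67+0.47)/2 = 0.57 → q = 2.7×0.455×0.57 = 0.7002 m³/s
Panel 4-5: Δb = 3.6 m, d̄ = (0.31+0.00)/2 = 0.155, v̄ = (0.47+0.00)/2 = 0.235 → q = 3.6×0.155×0.235 = 0.1311 m³/s
Q = Σ q = 3.497 m³/s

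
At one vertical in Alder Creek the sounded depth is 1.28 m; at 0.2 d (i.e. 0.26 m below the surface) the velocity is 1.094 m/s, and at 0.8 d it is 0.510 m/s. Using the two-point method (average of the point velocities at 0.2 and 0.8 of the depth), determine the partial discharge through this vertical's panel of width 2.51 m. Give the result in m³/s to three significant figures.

v̄ = (1.094 + 0.510) / 2 = 0.8020 m/s
q = v̄ × d × w = 0.8020 × 1.28 × 2.51 = 2.577 m³/s

2.58 m³/s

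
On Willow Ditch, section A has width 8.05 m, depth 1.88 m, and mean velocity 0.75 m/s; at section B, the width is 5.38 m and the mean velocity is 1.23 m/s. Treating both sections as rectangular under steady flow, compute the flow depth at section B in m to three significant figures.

Q = A₁V₁ = (8.05×1.88) × 0.75 = 11.35 m³/s
d₂ = Q/(b₂ V₂) = 11.35/(5.38×1.23) = 1.715 m

1.72 m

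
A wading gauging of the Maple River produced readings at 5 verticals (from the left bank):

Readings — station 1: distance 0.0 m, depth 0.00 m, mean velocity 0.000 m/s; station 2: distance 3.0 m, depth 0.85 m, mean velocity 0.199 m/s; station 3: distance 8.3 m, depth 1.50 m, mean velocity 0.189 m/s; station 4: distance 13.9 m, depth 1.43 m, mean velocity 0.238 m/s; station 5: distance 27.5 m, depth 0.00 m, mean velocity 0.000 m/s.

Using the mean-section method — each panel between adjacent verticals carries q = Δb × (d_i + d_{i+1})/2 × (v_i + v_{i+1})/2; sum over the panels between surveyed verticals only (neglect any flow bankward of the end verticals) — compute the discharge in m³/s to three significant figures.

4.24 m³/s

Panel 1-2: Δb = 3 m, d̄ = (0.00+0.85)/2 = 0.425, v̄ = (0.000+0.199)/2 = 0.0995 → q = 3×0.425×0.0995 = 0.1269 m³/s
Panel 2-3: Δb = 5.3 m, d̄ = (0.85+1.50)/2 = 1.175, v̄ = (0.199+0.189)/2 = 0.194 → q = 5.3×1.175×0.194 = 1.208 m³/s
Panel 3-4: Δb = 5.6 m, d̄ = (1.50+1.43)/2 = 1.465, v̄ = (0.189+0.238)/2 = 0.2135 → q = 5.6×1.465×0.2135 = 1.752 m³/s
Panel 4-5: Δb = 13.6 m, d̄ = (1.43+0.00)/2 = 0.715, v̄ = (0.238+0.000)/2 = 0.119 → q = 13.6×0.715×0.119 = 1.157 m³/s
Q = Σ q = 4.244 m³/s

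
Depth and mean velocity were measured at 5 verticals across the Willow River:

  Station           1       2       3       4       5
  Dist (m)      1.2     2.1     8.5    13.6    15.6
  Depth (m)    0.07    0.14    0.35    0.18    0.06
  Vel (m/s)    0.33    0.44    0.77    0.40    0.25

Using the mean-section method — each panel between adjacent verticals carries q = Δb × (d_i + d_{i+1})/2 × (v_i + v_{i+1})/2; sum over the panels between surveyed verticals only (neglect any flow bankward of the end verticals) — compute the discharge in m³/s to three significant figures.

Panel 1-2: Δb = 0.9 m, d̄ = (0.07+0.14)/2 = 0.105, v̄ = (0.33+0.44)/2 = 0.385 → q = 0.9×0.105×0.385 = 0.03638 m³/s
Panel 2-3: Δb = 6.4 m, d̄ = (0.14+0.35)/2 = 0.245, v̄ = (0.44+0.77)/2 = 0.605 → q = 6.4×0.245×0.605 = 0.9486 m³/s
Panel 3-4: Δb = 5.1 m, d̄ = (0.35+0.18)/2 = 0.265, v̄ = (0.77+0.40)/2 = 0.585 → q = 5.1×0.265×0.585 = 0.7906 m³/s
Panel 4-5: Δb = 2 m, d̄ = (0.18+0.06)/2 = 0.12, v̄ = (0.40+0.25)/2 = 0.325 → q = 2×0.12×0.325 = 0.07800 m³/s
Q = Σ q = 1.854 m³/s

1.85 m³/s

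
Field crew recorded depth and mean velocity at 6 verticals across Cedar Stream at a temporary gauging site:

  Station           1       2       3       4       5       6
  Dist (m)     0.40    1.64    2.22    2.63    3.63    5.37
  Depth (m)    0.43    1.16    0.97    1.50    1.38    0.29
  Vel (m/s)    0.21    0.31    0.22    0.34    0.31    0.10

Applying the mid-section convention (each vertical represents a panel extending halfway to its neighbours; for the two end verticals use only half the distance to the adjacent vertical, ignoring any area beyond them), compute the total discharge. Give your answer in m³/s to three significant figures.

1.46 m³/s

w_1 = (1.64 − 0.40)/2 = 0.62 m; q_1 = 0.21 × 0.43 × 0.62 = 0.05599 m³/s
w_2 = (2.22 − 0.40)/2 = 0.91 m; q_2 = 0.31 × 1.16 × 0.91 = 0.3272 m³/s
w_3 = (2.63 − 1.64)/2 = 0.495 m; q_3 = 0.22 × 0.97 × 0.495 = 0.1056 m³/s
w_4 = (3.63 − 2.22)/2 = 0.705 m; q_4 = 0.34 × 1.50 × 0.705 = 0.3596 m³/s
w_5 = (5.37 − 2.63)/2 = 1.37 m; q_5 = 0.31 × 1.38 × 1.37 = 0.5861 m³/s
w_6 = (5.37 − 3.63)/2 = 0.87 m; q_6 = 0.10 × 0.29 × 0.87 = 0.02523 m³/s
Q = Σ qᵢ = 1.460 m³/s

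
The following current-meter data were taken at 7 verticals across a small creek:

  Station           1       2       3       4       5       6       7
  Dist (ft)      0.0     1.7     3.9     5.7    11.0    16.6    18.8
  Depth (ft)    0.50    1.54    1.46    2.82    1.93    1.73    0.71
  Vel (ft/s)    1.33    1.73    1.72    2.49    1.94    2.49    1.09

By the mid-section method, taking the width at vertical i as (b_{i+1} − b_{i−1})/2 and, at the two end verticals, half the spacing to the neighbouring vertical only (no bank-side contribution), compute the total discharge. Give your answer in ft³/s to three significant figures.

w_1 = (1.7 − 0.0)/2 = 0.85 ft; q_1 = 1.33 × 0.50 × 0.85 = 0.5653 ft³/s
w_2 = (3.9 − 0.0)/2 = 1.95 ft; q_2 = 1.73 × 1.54 × 1.95 = 5.195 ft³/s
w_3 = (5.7 − 1.7)/2 = 2 ft; q_3 = 1.72 × 1.46 × 2 = 5.022 ft³/s
w_4 = (11.0 − 3.9)/2 = 3.55 ft; q_4 = 2.49 × 2.82 × 3.55 = 24.93 ft³/s
w_5 = (16.6 − 5.7)/2 = 5.45 ft; q_5 = 1.94 × 1.93 × 5.45 = 20.41 ft³/s
w_6 = (18.8 − 11.0)/2 = 3.9 ft; q_6 = 2.49 × 1.73 × 3.9 = 16.80 ft³/s
w_7 = (18.8 − 16.6)/2 = 1.1 ft; q_7 = 1.09 × 0.71 × 1.1 = 0.8513 ft³/s
Q = Σ qᵢ = 73.77 ft³/s

73.8 ft³/s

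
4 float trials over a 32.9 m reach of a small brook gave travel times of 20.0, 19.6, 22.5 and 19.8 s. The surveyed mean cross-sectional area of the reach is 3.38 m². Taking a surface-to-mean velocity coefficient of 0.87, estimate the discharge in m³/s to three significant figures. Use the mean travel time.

t̄ = (20.0 + 19.6 + 22.5 + 19.8) / 4 = 20.475 s
v_surface = L / t̄ = 32.9 / 20.475 = 1.607 m/s
v_mean = 0.87 × 1.607 = 1.398 m/s
Q = A × v_mean = 3.38 × 1.398 = 4.725 m³/s

4.73 m³/s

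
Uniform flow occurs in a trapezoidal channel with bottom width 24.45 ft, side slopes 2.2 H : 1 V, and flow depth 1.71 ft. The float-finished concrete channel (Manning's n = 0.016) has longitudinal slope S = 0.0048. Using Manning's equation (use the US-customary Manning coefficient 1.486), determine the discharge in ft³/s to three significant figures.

402 ft³/s

A = (b + z·y)·y = (24.45 + 2.2×1.71)×1.71 = 48.24 ft²
P = b + 2y√(1+z²) = 24.45 + 2×1.71×√(1+2.2²) = 32.71 ft
R = A/P = 48.24/32.71 = 1.475 ft
Q = (1.486/n)·A·R^(2/3)·S^(1/2) = (1.486/0.016) × 48.24 × 1.475^(2/3) × 0.0048^(1/2) = 402.2 ft³/s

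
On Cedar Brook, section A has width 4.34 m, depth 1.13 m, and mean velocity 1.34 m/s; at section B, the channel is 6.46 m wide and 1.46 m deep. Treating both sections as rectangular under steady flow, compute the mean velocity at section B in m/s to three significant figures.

Q = A₁V₁ = (4.34×1.13) × 1.34 = 6.572 m³/s
A₂ = 6.46 × 1.46 = 9.432 m²
V₂ = Q/A₂ = 6.572/9.432 = 0.6968 m/s

0.697 m/s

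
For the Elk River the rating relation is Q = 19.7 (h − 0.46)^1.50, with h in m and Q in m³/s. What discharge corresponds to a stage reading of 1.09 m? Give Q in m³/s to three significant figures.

Q = 19.7 × (1.09 − 0.46)^1.50 = 19.7 × 0.63^1.50 = 9.851 m³/s

9.85 m³/s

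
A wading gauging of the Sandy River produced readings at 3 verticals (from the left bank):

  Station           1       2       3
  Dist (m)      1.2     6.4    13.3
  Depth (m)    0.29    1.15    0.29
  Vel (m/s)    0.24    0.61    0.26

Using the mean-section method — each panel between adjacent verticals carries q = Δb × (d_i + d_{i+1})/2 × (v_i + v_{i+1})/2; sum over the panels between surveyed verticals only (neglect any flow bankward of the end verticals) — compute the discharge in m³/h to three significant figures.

Panel 1-2: Δb = 5.2 m, d̄ = (0.29+1.15)/2 = 0.72, v̄ = (0.24+0.61)/2 = 0.425 → q = 5.2×0.72×0.425 = 1.591 m³/s
Panel 2-3: Δb = 6.9 m, d̄ = (1.15+0.29)/2 = 0.72, v̄ = (0.61+0.26)/2 = 0.435 → q = 6.9×0.72×0.435 = 2.161 m³/s
Q = Σ q = 3.752 m³/s
= 3.752 × 3600 = 13510 m³/h

13500 m³/h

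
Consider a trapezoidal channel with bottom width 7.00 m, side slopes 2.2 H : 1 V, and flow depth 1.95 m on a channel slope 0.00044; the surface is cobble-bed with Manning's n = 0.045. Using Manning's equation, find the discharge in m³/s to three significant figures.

12.5 m³/s

A = (b + z·y)·y = (7.00 + 2.2×1.95)×1.95 = 22.02 m²
P = b + 2y√(1+z²) = 7.00 + 2×1.95×√(1+2.2²) = 16.42 m
R = A/P = 22.02/16.42 = 1.340 m
Q = (1/n)·A·R^(2/3)·S^(1/2) = (1/0.045) × 22.02 × 1.340^(2/3) × 0.00044^(1/2) = 12.48 m³/s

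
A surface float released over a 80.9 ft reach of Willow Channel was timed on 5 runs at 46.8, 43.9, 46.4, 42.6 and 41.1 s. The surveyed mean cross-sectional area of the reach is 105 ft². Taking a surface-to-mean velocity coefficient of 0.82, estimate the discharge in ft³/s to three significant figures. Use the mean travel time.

t̄ = (46.8 + 43.9 + 46.4 + 42.6 + 41.1) / 5 = 44.16 s
v_surface = L / t̄ = 80.9 / 44.16 = 1.832 ft/s
v_mean = 0.82 × 1.832 = 1.502 ft/s
Q = A × v_mean = 105 × 1.502 = 157.7 ft³/s

158 ft³/s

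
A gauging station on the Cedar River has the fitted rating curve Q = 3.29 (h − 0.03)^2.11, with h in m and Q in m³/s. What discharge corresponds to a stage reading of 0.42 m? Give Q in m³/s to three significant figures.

0.451 m³/s

Q = 3.29 × (0.42 − 0.03)^2.11 = 3.29 × 0.39^2.11 = 0.4512 m³/s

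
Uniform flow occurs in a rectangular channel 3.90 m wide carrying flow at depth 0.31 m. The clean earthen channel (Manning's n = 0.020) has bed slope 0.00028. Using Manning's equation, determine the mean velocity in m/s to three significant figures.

0.347 m/s

A = b·y = 3.90 × 0.31 = 1.209 m²
P = b + 2y = 3.90 + 2×0.31 = 4.520 m
R = A/P = 1.209/4.520 = 0.2675 m
Q = (1/n)·A·R^(2/3)·S^(1/2) = (1/0.020) × 1.209 × 0.2675^(2/3) × 0.00028^(1/2) = 0.4199 m³/s
V = Q/A = 0.4199/1.209 = 0.3473 m/s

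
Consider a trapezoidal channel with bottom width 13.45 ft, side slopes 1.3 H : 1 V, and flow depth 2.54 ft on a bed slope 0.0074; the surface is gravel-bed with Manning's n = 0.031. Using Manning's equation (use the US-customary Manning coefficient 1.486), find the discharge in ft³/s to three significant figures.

274 ft³/s

A = (b + z·y)·y = (13.45 + 1.3×2.54)×2.54 = 42.55 ft²
P = b + 2y√(1+z²) = 13.45 + 2×2.54×√(1+1.3²) = 21.78 ft
R = A/P = 42.55/21.78 = 1.953 ft
Q = (1.486/n)·A·R^(2/3)·S^(1/2) = (1.486/0.031) × 42.55 × 1.953^(2/3) × 0.0074^(1/2) = 274.2 ft³/s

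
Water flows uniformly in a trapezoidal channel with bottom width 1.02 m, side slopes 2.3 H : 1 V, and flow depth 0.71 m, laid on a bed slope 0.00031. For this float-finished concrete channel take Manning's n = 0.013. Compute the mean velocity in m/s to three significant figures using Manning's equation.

0.749 m/s

A = (b + z·y)·y = (1.02 + 2.3×0.71)×0.71 = 1.884 m²
P = b + 2y√(1+z²) = 1.02 + 2×0.71×√(1+2.3²) = 4.581 m
R = A/P = 1.884/4.581 = 0.4112 m
Q = (1/n)·A·R^(2/3)·S^(1/2) = (1/0.013) × 1.884 × 0.4112^(2/3) × 0.00031^(1/2) = 1.411 m³/s
V = Q/A = 1.411/1.884 = 0.7489 m/s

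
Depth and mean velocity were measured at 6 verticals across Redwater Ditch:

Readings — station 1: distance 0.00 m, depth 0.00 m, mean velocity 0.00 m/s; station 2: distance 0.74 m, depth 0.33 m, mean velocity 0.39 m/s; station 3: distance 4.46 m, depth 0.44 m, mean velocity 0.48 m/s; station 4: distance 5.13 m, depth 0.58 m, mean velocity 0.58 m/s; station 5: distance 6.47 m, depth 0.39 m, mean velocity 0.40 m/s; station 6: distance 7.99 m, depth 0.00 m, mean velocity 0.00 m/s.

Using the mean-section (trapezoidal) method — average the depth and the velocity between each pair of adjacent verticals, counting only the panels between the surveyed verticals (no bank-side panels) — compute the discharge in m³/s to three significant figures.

1.21 m³/s

Panel 1-2: Δb = 0.74 m, d̄ = (0.00+0.33)/2 = 0.165, v̄ = (0.00+0.39)/2 = 0.195 → q = 0.74×0.165×0.195 = 0.02381 m³/s
Panel 2-3: Δb = 3.72 m, d̄ = (0.33+0.44)/2 = 0.385, v̄ = (0.39+0.48)/2 = 0.435 → q = 3.72×0.385×0.435 = 0.6230 m³/s
Panel 3-4: Δb = 0.67 m, d̄ = (0.44+0.58)/2 = 0.51, v̄ = (0.48+0.58)/2 = 0.53 → q = 0.67×0.51×0.53 = 0.1811 m³/s
Panel 4-5: Δb = 1.34 m, d̄ = (0.58+0.39)/2 = 0.485, v̄ = (0.58+0.40)/2 = 0.49 → q = 1.34×0.485×0.49 = 0.3185 m³/s
Panel 5-6: Δb = 1.52 m, d̄ = (0.39+0.00)/2 = 0.195, v̄ = (0.40+0.00)/2 = 0.2 → q = 1.52×0.195×0.2 = 0.05928 m³/s
Q = Σ q = 1.206 m³/s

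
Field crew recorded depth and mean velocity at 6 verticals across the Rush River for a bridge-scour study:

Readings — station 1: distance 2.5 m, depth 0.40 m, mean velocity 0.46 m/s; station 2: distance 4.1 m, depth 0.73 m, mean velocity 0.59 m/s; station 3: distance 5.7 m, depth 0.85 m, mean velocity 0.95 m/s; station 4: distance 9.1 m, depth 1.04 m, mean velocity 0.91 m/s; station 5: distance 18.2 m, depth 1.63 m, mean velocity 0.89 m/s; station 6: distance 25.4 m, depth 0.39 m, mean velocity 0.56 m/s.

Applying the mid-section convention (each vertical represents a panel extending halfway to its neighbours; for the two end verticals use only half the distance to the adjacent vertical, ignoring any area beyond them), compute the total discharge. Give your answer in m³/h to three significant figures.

77000 m³/h

w_1 = (4.1 − 2.5)/2 = 0.8 m; q_1 = 0.46 × 0.40 × 0.8 = 0.1472 m³/s
w_2 = (5.7 − 2.5)/2 = 1.6 m; q_2 = 0.59 × 0.73 × 1.6 = 0.6891 m³/s
w_3 = (9.1 − 4.1)/2 = 2.5 m; q_3 = 0.95 × 0.85 × 2.5 = 2.019 m³/s
w_4 = (18.2 − 5.7)/2 = 6.25 m; q_4 = 0.91 × 1.04 × 6.25 = 5.915 m³/s
w_5 = (25.4 − 9.1)/2 = 8.15 m; q_5 = 0.89 × 1.63 × 8.15 = 11.82 m³/s
w_6 = (25.4 − 18.2)/2 = 3.6 m; q_6 = 0.56 × 0.39 × 3.6 = 0.7862 m³/s
Q = Σ qᵢ = 21.38 m³/s
= 21.38 × 3600 = 76970 m³/h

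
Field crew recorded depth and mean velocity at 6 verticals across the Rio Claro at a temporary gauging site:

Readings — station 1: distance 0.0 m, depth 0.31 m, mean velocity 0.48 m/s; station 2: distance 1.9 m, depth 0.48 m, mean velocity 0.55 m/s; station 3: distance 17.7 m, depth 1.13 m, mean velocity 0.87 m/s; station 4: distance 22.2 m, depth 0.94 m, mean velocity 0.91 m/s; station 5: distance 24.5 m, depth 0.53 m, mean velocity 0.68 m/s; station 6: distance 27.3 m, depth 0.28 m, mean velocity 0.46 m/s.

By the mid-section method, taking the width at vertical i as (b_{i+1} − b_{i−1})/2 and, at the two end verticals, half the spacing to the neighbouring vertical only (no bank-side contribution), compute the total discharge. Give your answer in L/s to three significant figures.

w_1 = (1.9 − 0.0)/2 = 0.95 m; q_1 = 0.48 × 0.31 × 0.95 = 0.1414 m³/s
w_2 = (17.7 − 0.0)/2 = 8.85 m; q_2 = 0.55 × 0.48 × 8.85 = 2.336 m³/s
w_3 = (22.2 − 1.9)/2 = 10.15 m; q_3 = 0.87 × 1.13 × 10.15 = 9.978 m³/s
w_4 = (24.5 − 17.7)/2 = 3.4 m; q_4 = 0.91 × 0.94 × 3.4 = 2.908 m³/s
w_5 = (27.3 − 22.2)/2 = 2.55 m; q_5 = 0.68 × 0.53 × 2.55 = 0.9190 m³/s
w_6 = (27.3 − 24.5)/2 = 1.4 m; q_6 = 0.46 × 0.28 × 1.4 = 0.1803 m³/s
Q = Σ qᵢ = 16.46 m³/s
= 16.46 × 1000 = 16460 L/s

16500 L/s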